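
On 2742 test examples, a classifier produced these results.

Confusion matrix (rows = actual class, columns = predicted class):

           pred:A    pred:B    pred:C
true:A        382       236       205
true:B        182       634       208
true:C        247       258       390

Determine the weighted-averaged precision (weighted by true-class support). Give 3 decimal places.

Per-class precision (TP/(TP+FP)):
  A: TP=382, FP=182+247=429 → 382/811 = 0.4710
  B: TP=634, FP=236+258=494 → 634/1128 = 0.5621
  C: TP=390, FP=205+208=413 → 390/803 = 0.4857
Weighted-precision = Σ (supportᵢ/N)·precisionᵢ with N=2742: (823/2742)·0.4710 + (1024/2742)·0.5621 + (895/2742)·0.4857 = 0.510

0.510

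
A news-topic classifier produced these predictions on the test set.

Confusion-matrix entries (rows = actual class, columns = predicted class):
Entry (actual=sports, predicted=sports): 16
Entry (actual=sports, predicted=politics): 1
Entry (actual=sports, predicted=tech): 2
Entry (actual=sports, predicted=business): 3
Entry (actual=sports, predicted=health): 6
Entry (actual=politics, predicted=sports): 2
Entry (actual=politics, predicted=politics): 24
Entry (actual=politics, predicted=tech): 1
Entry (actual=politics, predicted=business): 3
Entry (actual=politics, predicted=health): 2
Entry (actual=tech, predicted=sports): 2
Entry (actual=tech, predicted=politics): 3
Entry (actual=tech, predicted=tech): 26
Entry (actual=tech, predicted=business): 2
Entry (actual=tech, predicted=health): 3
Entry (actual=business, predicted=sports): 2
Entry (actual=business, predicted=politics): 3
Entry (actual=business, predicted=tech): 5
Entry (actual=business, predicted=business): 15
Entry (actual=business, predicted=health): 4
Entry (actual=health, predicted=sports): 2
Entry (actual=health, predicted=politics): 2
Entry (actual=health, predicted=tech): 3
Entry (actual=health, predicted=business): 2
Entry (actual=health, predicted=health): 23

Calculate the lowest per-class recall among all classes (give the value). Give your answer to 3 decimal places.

Per-class recall (TP/(TP+FN)):
  sports: TP=16, FN=1+2+3+6=12 → 16/28 = 0.5714
  politics: TP=24, FN=2+1+3+2=8 → 24/32 = 0.7500
  tech: TP=26, FN=2+3+2+3=10 → 26/36 = 0.7222
  business: TP=15, FN=2+3+5+4=14 → 15/29 = 0.5172
  health: TP=23, FN=2+2+3+2=9 → 23/32 = 0.7188
Lowest is class 'business' with recall = 0.517.

0.517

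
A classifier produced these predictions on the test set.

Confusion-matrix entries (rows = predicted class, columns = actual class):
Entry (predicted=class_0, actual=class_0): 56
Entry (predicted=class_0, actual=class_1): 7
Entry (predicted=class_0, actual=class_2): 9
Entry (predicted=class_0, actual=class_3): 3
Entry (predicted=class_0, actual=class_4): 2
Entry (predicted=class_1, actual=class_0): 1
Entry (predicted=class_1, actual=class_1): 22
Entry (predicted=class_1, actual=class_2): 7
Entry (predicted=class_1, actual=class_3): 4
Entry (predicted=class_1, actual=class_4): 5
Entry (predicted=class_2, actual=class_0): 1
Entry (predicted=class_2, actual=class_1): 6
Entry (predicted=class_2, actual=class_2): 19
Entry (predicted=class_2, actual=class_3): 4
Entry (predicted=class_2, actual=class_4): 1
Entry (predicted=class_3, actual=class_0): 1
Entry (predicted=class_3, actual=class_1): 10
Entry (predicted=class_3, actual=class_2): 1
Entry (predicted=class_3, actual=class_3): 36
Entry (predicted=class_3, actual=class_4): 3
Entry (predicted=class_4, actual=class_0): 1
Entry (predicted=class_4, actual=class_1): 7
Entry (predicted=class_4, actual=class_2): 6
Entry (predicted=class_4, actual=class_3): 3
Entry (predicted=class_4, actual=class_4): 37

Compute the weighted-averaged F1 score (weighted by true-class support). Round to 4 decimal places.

Per-class F1 score (2·TP/(2·TP+FP+FN)):
  class_0: TP=56, FP=7+9+3+2=21, FN=1+1+1+1=4 → 112/137 = 0.81752
  class_1: TP=22, FP=1+7+4+5=17, FN=7+6+10+7=30 → 44/91 = 0.48352
  class_2: TP=19, FP=1+6+4+1=12, FN=9+7+1+6=23 → 38/73 = 0.52055
  class_3: TP=36, FP=1+10+1+3=15, FN=3+4+4+3=14 → 72/101 = 0.71287
  class_4: TP=37, FP=1+7+6+3=17, FN=2+5+1+3=11 → 74/102 = 0.72549
Weighted-F1 score = Σ (supportᵢ/N)·F1 scoreᵢ with N=252: (60/252)·0.81752 + (52/252)·0.48352 + (42/252)·0.52055 + (50/252)·0.71287 + (48/252)·0.72549 = 0.6608

0.6608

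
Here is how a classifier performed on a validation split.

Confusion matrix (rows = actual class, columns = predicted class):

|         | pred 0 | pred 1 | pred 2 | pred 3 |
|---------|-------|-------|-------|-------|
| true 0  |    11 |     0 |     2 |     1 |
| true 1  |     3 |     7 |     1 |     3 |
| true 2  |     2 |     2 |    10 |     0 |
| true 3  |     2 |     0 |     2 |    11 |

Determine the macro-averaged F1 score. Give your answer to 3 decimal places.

0.680

Per-class F1 score (2·TP/(2·TP+FP+FN)):
  0: TP=11, FP=3+2+2=7, FN=0+2+1=3 → 22/32 = 0.6875
  1: TP=7, FP=0+2+0=2, FN=3+1+3=7 → 14/23 = 0.6087
  2: TP=10, FP=2+1+2=5, FN=2+2+0=4 → 20/29 = 0.6897
  3: TP=11, FP=1+3+0=4, FN=2+0+2=4 → 22/30 = 0.7333
Macro-F1 score = mean = (0.6875 + 0.6087 + 0.6897 + 0.7333) / 4 = 0.680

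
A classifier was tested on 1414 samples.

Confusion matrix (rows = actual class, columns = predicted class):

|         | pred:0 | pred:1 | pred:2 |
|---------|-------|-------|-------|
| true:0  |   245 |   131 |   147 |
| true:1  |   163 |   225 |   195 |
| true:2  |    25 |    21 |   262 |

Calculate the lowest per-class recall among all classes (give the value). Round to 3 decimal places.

Per-class recall (TP/(TP+FN)):
  0: TP=245, FN=131+147=278 → 245/523 = 0.4685
  1: TP=225, FN=163+195=358 → 225/583 = 0.3859
  2: TP=262, FN=25+21=46 → 262/308 = 0.8506
Lowest is class '1' with recall = 0.386.

0.386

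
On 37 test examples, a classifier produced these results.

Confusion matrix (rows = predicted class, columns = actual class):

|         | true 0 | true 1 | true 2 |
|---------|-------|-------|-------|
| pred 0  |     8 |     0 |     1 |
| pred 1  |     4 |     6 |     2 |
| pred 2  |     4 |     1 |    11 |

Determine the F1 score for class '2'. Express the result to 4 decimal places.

One-vs-rest for '2': TP = diagonal; FP = other classes predicted '2'; FN = '2' predicted as other.
F1 score = 2·TP/(2·TP+FP+FN).
2: TP=11, FP=4+1=5, FN=1+2=3 → 22/30 = 0.73333

0.7333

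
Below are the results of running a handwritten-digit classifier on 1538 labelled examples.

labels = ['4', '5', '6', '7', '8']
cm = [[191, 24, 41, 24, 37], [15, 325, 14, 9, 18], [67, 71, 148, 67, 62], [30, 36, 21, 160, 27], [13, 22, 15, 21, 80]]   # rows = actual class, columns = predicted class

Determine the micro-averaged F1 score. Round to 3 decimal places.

Micro-averaging pools counts across classes: ΣTP=904, ΣFP=634, ΣFN=634.
Micro-F1 score = 2·TP/(2·TP+FP+FN) on pooled counts = 0.588 (equals overall accuracy in single-label multiclass).

0.588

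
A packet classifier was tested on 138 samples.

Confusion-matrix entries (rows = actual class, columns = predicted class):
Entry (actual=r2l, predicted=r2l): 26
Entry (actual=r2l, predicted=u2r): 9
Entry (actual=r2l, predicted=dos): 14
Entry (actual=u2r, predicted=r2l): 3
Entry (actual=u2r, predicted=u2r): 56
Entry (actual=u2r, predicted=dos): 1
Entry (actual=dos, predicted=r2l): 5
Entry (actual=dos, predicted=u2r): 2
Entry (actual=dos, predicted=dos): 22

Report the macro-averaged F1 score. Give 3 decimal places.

0.725

Per-class F1 score (2·TP/(2·TP+FP+FN)):
  r2l: TP=26, FP=3+5=8, FN=9+14=23 → 52/83 = 0.6265
  u2r: TP=56, FP=9+2=11, FN=3+1=4 → 112/127 = 0.8819
  dos: TP=22, FP=14+1=15, FN=5+2=7 → 44/66 = 0.6667
Macro-F1 score = mean = (0.6265 + 0.8819 + 0.6667) / 3 = 0.725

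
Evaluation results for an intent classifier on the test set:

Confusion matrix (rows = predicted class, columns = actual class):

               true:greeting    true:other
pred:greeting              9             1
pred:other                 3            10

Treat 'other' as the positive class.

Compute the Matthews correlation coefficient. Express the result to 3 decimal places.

MCC = (TP·TN − FP·FN) / √((TP+FP)(TP+FN)(TN+FP)(TN+FN))
Numerator = 10·9 − 3·1 = 87
Denominator = √(13·11·12·10) = √17160 = 130.9962
MCC = 87 / 130.9962 = 0.664

0.664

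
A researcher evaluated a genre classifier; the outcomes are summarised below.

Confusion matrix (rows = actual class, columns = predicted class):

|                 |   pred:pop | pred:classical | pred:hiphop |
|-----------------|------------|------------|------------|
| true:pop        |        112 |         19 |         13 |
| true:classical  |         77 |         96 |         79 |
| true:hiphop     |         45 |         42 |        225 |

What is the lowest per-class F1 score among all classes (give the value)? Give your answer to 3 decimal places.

0.469

Per-class F1 score (2·TP/(2·TP+FP+FN)):
  pop: TP=112, FP=77+45=122, FN=19+13=32 → 224/378 = 0.5926
  classical: TP=96, FP=19+42=61, FN=77+79=156 → 192/409 = 0.4694
  hiphop: TP=225, FP=13+79=92, FN=45+42=87 → 450/629 = 0.7154
Lowest is class 'classical' with F1 score = 0.469.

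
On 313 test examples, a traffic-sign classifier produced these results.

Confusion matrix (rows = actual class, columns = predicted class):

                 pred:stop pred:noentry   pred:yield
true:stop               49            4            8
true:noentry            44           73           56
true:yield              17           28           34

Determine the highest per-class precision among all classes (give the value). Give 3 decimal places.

0.695

Per-class precision (TP/(TP+FP)):
  stop: TP=49, FP=44+17=61 → 49/110 = 0.4455
  noentry: TP=73, FP=4+28=32 → 73/105 = 0.6952
  yield: TP=34, FP=8+56=64 → 34/98 = 0.3469
Highest is class 'noentry' with precision = 0.695.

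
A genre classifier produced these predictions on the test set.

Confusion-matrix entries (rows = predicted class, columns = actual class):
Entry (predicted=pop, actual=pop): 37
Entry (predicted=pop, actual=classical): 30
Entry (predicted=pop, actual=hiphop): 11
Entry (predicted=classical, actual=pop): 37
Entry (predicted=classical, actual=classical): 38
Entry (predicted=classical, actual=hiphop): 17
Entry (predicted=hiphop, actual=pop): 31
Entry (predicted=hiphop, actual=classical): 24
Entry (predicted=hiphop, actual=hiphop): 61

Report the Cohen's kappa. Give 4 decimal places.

Observed agreement pₒ = trace/N = 136/286 = 0.47552
Expected agreement pₑ = Σ (rowᵢ·colᵢ)/N² = (105·78 + 92·92 + 89·116)/286² = 0.32982
κ = (pₒ − pₑ)/(1 − pₑ) = (0.47552 − 0.32982)/(1 − 0.32982) = 0.2174

0.2174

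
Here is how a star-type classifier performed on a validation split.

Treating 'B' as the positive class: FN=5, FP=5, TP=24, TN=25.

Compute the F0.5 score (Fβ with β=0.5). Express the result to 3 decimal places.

0.828

Fβ = (1+β²)·TP / ((1+β²)·TP + β²·FN + FP), with β²=1/4
= 1.25·24 / (1.25·24 + 0.25·5 + 5) = 0.828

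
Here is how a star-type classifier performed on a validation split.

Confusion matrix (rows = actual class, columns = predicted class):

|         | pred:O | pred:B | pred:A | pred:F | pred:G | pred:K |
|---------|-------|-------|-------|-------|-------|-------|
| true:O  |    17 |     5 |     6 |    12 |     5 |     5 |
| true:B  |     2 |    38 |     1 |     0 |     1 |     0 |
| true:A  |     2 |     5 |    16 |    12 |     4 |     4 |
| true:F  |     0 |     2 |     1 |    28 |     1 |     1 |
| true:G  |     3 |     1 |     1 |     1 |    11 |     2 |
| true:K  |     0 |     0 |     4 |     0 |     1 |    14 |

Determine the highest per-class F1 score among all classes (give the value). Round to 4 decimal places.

0.8172

Per-class F1 score (2·TP/(2·TP+FP+FN)):
  O: TP=17, FP=2+2+0+3+0=7, FN=5+6+12+5+5=33 → 34/74 = 0.45946
  B: TP=38, FP=5+5+2+1+0=13, FN=2+1+0+1+0=4 → 76/93 = 0.81720
  A: TP=16, FP=6+1+1+1+4=13, FN=2+5+12+4+4=27 → 32/72 = 0.44444
  F: TP=28, FP=12+0+12+1+0=25, FN=0+2+1+1+1=5 → 56/86 = 0.65116
  G: TP=11, FP=5+1+4+1+1=12, FN=3+1+1+1+2=8 → 22/42 = 0.52381
  K: TP=14, FP=5+0+4+1+2=12, FN=0+0+4+0+1=5 → 28/45 = 0.62222
Highest is class 'B' with F1 score = 0.8172.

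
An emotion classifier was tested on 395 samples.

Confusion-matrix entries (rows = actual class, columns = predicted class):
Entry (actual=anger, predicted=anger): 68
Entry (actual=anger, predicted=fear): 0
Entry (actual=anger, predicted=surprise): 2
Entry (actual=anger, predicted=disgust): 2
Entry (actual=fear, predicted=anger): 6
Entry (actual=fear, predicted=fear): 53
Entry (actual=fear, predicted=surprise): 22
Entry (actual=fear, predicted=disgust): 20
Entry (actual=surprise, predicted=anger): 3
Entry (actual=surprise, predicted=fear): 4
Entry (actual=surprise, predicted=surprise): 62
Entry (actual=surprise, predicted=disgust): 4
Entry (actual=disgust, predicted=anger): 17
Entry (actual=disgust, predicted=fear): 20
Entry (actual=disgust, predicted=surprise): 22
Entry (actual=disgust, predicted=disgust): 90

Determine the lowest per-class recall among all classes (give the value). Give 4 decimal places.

0.5248

Per-class recall (TP/(TP+FN)):
  anger: TP=68, FN=0+2+2=4 → 68/72 = 0.94444
  fear: TP=53, FN=6+22+20=48 → 53/101 = 0.52475
  surprise: TP=62, FN=3+4+4=11 → 62/73 = 0.84932
  disgust: TP=90, FN=17+20+22=59 → 90/149 = 0.60403
Lowest is class 'fear' with recall = 0.5248.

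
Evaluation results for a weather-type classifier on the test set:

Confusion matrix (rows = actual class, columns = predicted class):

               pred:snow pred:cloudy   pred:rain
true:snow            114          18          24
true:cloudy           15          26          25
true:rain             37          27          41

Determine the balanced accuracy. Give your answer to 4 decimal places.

Balanced accuracy = mean of per-class recall.
  snow: recall = 114/156 = 0.73077
  cloudy: recall = 26/66 = 0.39394
  rain: recall = 41/105 = 0.39048
Mean = (0.73077 + 0.39394 + 0.39048) / 3 = 0.5051

0.5051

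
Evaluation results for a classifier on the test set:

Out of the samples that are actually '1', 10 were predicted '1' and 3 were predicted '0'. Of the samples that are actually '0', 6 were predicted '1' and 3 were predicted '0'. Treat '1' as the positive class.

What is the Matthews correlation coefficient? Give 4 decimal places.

0.1132

MCC = (TP·TN − FP·FN) / √((TP+FP)(TP+FN)(TN+FP)(TN+FN))
Numerator = 10·3 − 6·3 = 12
Denominator = √(16·13·9·6) = √11232 = 105.9811
MCC = 12 / 105.9811 = 0.1132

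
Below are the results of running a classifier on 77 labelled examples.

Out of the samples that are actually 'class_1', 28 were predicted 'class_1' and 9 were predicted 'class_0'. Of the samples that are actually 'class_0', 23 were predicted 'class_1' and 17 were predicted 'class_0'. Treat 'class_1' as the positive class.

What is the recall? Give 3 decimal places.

Recall = TP/(TP+FN) = 28/(28+9) = 28/37 = 0.757

0.757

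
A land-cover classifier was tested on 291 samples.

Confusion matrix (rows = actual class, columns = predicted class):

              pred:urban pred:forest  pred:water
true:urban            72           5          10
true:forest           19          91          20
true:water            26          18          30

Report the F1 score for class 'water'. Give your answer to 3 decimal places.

0.448

Treat 'water' as positive and all other classes as negative.
F1 score = 2·TP/(2·TP+FP+FN).
water: TP=30, FP=10+20=30, FN=26+18=44 → 60/134 = 0.4478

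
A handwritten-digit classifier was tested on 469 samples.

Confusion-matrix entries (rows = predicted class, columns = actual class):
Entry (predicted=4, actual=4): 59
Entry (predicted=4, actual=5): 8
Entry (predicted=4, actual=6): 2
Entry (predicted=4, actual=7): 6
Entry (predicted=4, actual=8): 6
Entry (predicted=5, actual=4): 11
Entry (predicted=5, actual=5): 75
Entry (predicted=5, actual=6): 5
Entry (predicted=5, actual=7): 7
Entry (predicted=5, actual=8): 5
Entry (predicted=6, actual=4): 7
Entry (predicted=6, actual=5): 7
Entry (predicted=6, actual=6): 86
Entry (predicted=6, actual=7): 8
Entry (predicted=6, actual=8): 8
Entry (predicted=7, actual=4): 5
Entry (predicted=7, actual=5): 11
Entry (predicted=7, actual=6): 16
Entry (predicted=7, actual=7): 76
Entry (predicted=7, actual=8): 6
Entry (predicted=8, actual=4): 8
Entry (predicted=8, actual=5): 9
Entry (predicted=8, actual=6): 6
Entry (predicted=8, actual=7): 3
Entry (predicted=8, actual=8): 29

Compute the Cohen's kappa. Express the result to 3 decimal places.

0.611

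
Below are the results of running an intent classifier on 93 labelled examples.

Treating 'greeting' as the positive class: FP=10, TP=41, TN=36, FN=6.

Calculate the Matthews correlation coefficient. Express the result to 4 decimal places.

0.6580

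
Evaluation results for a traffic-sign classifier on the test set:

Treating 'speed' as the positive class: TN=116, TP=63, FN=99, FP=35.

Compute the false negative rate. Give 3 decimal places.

FNR = FN/(FN+TP) = 99/(99+63) = 0.611

0.611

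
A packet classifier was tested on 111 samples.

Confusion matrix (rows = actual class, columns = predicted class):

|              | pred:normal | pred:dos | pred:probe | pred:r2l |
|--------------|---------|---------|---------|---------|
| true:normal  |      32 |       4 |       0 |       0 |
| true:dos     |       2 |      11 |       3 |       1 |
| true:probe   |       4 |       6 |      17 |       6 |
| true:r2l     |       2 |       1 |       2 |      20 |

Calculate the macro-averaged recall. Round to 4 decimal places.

0.7128

Per-class recall (TP/(TP+FN)):
  normal: TP=32, FN=4+0+0=4 → 32/36 = 0.88889
  dos: TP=11, FN=2+3+1=6 → 11/17 = 0.64706
  probe: TP=17, FN=4+6+6=16 → 17/33 = 0.51515
  r2l: TP=20, FN=2+1+2=5 → 20/25 = 0.80000
Macro-recall = mean = (0.88889 + 0.64706 + 0.51515 + 0.80000) / 4 = 0.7128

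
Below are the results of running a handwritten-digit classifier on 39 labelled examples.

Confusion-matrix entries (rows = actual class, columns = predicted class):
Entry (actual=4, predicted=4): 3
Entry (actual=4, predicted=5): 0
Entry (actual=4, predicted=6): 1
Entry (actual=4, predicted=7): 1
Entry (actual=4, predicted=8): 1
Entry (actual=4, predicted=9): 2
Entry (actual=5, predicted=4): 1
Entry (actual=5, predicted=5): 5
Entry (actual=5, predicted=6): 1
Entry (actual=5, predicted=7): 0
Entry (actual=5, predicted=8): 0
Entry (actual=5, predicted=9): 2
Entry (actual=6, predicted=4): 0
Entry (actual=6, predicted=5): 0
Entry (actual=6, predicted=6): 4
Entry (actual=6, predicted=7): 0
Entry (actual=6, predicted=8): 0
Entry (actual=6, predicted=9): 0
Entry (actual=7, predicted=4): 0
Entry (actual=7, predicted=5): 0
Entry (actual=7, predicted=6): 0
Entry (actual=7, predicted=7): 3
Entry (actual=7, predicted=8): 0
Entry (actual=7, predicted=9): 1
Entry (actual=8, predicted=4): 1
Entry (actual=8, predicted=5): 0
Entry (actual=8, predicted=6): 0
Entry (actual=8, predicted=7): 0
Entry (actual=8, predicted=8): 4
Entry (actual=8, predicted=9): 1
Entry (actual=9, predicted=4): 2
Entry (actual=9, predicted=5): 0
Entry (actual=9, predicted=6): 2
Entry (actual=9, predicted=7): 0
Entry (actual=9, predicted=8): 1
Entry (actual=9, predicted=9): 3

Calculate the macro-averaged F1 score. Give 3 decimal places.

Per-class F1 score (2·TP/(2·TP+FP+FN)):
  4: TP=3, FP=1+0+0+1+2=4, FN=0+1+1+1+2=5 → 6/15 = 0.4000
  5: TP=5, FP=0+0+0+0+0=0, FN=1+1+0+0+2=4 → 10/14 = 0.7143
  6: TP=4, FP=1+1+0+0+2=4, FN=0+0+0+0+0=0 → 8/12 = 0.6667
  7: TP=3, FP=1+0+0+0+0=1, FN=0+0+0+0+1=1 → 6/8 = 0.7500
  8: TP=4, FP=1+0+0+0+1=2, FN=1+0+0+0+1=2 → 8/12 = 0.6667
  9: TP=3, FP=2+2+0+1+1=6, FN=2+0+2+0+1=5 → 6/17 = 0.3529
Macro-F1 score = mean = (0.4000 + 0.7143 + 0.6667 + 0.7500 + 0.6667 + 0.3529) / 6 = 0.592

0.592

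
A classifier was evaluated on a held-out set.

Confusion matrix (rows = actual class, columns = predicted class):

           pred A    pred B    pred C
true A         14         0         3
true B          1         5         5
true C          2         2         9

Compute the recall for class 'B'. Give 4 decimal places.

recall = TP/(TP+FN).
B: TP=5, FN=1+5=6 → 5/11 = 0.45455

0.4545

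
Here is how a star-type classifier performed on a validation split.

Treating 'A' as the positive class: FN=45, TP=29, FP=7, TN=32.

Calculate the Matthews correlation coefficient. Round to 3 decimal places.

0.217

MCC = (TP·TN − FP·FN) / √((TP+FP)(TP+FN)(TN+FP)(TN+FN))
Numerator = 29·32 − 7·45 = 613
Denominator = √(36·74·39·77) = √7999992 = 2828.4257
MCC = 613 / 2828.4257 = 0.217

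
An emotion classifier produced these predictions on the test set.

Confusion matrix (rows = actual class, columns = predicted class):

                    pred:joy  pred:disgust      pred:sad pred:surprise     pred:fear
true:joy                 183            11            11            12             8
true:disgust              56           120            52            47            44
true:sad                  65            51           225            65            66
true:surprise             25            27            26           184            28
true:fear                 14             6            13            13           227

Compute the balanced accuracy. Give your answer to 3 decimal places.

0.626

Balanced accuracy = mean of per-class recall.
  joy: recall = 183/225 = 0.8133
  disgust: recall = 120/319 = 0.3762
  sad: recall = 225/472 = 0.4767
  surprise: recall = 184/290 = 0.6345
  fear: recall = 227/273 = 0.8315
Mean = (0.8133 + 0.3762 + 0.4767 + 0.6345 + 0.8315) / 5 = 0.626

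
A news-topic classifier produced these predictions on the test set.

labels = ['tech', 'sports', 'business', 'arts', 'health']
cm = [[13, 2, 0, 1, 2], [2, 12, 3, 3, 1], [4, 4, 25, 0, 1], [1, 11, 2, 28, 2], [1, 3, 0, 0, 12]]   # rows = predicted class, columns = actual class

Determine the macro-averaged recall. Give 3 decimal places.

0.674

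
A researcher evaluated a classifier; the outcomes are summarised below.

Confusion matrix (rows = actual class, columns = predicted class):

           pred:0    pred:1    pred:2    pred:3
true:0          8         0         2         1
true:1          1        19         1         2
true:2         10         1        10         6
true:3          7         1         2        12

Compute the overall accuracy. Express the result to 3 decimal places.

0.590

Accuracy = trace / total = (8+19+10+12=49) / 83 = 49/83 = 0.590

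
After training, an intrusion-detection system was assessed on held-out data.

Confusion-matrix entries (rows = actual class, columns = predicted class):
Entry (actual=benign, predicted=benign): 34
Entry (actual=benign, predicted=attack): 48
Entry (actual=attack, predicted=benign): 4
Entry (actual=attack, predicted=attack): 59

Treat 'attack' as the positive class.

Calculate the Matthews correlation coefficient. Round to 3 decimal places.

MCC = (TP·TN − FP·FN) / √((TP+FP)(TP+FN)(TN+FP)(TN+FN))
Numerator = 59·34 − 48·4 = 1814
Denominator = √(107·63·82·38) = √21004956 = 4583.1164
MCC = 1814 / 4583.1164 = 0.396

0.396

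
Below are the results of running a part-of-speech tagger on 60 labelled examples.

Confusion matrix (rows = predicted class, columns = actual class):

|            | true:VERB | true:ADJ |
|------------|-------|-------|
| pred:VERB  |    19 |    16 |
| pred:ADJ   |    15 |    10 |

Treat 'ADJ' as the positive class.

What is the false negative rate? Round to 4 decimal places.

FNR = FN/(FN+TP) = 16/(16+10) = 0.6154

0.6154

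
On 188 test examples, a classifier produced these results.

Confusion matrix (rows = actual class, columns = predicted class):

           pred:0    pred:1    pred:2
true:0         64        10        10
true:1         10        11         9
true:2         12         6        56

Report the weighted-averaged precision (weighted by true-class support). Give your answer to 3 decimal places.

0.691

Per-class precision (TP/(TP+FP)):
  0: TP=64, FP=10+12=22 → 64/86 = 0.7442
  1: TP=11, FP=10+6=16 → 11/27 = 0.4074
  2: TP=56, FP=10+9=19 → 56/75 = 0.7467
Weighted-precision = Σ (supportᵢ/N)·precisionᵢ with N=188: (84/188)·0.7442 + (30/188)·0.4074 + (74/188)·0.7467 = 0.691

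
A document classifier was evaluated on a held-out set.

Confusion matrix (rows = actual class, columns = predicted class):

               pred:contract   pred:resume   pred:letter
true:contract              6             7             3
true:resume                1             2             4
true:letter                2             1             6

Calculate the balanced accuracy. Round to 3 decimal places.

Balanced accuracy = mean of per-class recall.
  contract: recall = 6/16 = 0.3750
  resume: recall = 2/7 = 0.2857
  letter: recall = 6/9 = 0.6667
Mean = (0.3750 + 0.2857 + 0.6667) / 3 = 0.442

0.442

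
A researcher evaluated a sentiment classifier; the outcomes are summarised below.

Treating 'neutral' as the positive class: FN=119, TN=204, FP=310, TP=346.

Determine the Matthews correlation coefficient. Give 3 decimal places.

0.150

MCC = (TP·TN − FP·FN) / √((TP+FP)(TP+FN)(TN+FP)(TN+FN))
Numerator = 346·204 − 310·119 = 33694
Denominator = √(656·465·514·323) = √50643350880 = 225040.7760
MCC = 33694 / 225040.7760 = 0.150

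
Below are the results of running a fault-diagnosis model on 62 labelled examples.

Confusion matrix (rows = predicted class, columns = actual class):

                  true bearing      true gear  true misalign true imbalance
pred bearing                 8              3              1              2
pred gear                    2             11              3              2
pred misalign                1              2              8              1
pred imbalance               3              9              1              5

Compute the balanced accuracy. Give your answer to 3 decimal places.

Balanced accuracy = mean of per-class recall.
  bearing: recall = 8/14 = 0.5714
  gear: recall = 11/25 = 0.4400
  misalign: recall = 8/13 = 0.6154
  imbalance: recall = 5/10 = 0.5000
Mean = (0.5714 + 0.4400 + 0.6154 + 0.5000) / 4 = 0.532

0.532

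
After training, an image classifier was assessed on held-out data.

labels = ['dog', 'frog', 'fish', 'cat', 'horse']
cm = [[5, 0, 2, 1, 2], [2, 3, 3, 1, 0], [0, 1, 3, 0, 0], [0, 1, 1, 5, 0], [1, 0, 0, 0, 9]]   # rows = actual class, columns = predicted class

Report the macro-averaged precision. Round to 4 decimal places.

Per-class precision (TP/(TP+FP)):
  dog: TP=5, FP=2+0+0+1=3 → 5/8 = 0.62500
  frog: TP=3, FP=0+1+1+0=2 → 3/5 = 0.60000
  fish: TP=3, FP=2+3+1+0=6 → 3/9 = 0.33333
  cat: TP=5, FP=1+1+0+0=2 → 5/7 = 0.71429
  horse: TP=9, FP=2+0+0+0=2 → 9/11 = 0.81818
Macro-precision = mean = (0.62500 + 0.60000 + 0.33333 + 0.71429 + 0.81818) / 5 = 0.6182

0.6182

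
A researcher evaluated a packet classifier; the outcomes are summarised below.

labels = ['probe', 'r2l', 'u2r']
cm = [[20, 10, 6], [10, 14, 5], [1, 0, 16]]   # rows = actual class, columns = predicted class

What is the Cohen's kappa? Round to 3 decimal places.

Observed agreement pₒ = trace/N = 50/82 = 0.6098
Expected agreement pₑ = Σ (rowᵢ·colᵢ)/N² = (36·31 + 29·24 + 17·27)/82² = 0.3377
κ = (pₒ − pₑ)/(1 − pₑ) = (0.6098 − 0.3377)/(1 − 0.3377) = 0.411

0.411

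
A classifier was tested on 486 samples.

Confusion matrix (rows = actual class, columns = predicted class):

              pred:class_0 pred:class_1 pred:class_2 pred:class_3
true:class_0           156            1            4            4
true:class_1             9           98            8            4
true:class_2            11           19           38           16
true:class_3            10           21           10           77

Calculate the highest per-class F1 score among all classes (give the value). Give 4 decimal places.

Per-class F1 score (2·TP/(2·TP+FP+FN)):
  class_0: TP=156, FP=9+11+10=30, FN=1+4+4=9 → 312/351 = 0.88889
  class_1: TP=98, FP=1+19+21=41, FN=9+8+4=21 → 196/258 = 0.75969
  class_2: TP=38, FP=4+8+10=22, FN=11+19+16=46 → 76/144 = 0.52778
  class_3: TP=77, FP=4+4+16=24, FN=10+21+10=41 → 154/219 = 0.70320
Highest is class 'class_0' with F1 score = 0.8889.

0.8889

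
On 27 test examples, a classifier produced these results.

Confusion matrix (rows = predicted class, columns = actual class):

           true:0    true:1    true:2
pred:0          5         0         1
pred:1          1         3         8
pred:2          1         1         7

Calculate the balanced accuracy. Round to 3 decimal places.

Balanced accuracy = mean of per-class recall.
  0: recall = 5/7 = 0.7143
  1: recall = 3/4 = 0.7500
  2: recall = 7/16 = 0.4375
Mean = (0.7143 + 0.7500 + 0.4375) / 3 = 0.634

0.634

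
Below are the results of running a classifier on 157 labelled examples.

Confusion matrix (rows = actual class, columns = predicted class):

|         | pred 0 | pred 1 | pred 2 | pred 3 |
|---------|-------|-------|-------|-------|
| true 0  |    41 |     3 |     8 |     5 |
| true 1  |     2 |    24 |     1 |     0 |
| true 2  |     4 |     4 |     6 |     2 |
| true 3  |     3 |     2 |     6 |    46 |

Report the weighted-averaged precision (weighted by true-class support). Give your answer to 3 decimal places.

0.767

Per-class precision (TP/(TP+FP)):
  0: TP=41, FP=2+4+3=9 → 41/50 = 0.8200
  1: TP=24, FP=3+4+2=9 → 24/33 = 0.7273
  2: TP=6, FP=8+1+6=15 → 6/21 = 0.2857
  3: TP=46, FP=5+0+2=7 → 46/53 = 0.8679
Weighted-precision = Σ (supportᵢ/N)·precisionᵢ with N=157: (57/157)·0.8200 + (27/157)·0.7273 + (16/157)·0.2857 + (57/157)·0.8679 = 0.767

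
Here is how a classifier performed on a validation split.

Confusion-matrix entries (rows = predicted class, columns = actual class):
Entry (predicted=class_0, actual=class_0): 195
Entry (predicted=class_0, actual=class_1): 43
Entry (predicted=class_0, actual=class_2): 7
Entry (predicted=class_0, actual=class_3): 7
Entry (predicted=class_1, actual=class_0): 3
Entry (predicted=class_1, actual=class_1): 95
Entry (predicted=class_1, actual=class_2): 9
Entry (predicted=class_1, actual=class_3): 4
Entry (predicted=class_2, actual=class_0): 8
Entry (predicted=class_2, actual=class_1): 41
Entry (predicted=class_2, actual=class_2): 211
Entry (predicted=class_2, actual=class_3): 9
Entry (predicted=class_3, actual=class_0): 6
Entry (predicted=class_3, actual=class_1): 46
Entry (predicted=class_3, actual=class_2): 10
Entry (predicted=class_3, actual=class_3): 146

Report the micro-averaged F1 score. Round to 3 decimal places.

Micro-averaging pools counts across classes: ΣTP=647, ΣFP=193, ΣFN=193.
Micro-F1 score = 2·TP/(2·TP+FP+FN) on pooled counts = 0.770 (equals overall accuracy in single-label multiclass).

0.770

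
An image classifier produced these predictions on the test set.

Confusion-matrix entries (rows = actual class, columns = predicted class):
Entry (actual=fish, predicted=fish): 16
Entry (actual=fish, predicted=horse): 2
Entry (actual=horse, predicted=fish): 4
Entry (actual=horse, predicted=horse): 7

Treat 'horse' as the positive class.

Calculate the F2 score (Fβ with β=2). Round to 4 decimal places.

0.6604

Fβ = (1+β²)·TP / ((1+β²)·TP + β²·FN + FP), with β²=4
= 5·7 / (5·7 + 4·4 + 2) = 0.6604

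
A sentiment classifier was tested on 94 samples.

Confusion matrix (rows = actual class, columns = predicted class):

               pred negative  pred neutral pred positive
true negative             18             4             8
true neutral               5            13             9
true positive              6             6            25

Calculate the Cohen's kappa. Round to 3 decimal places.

Observed agreement pₒ = trace/N = 56/94 = 0.5957
Expected agreement pₑ = Σ (rowᵢ·colᵢ)/N² = (30·29 + 27·23 + 37·42)/94² = 0.3446
κ = (pₒ − pₑ)/(1 − pₑ) = (0.5957 − 0.3446)/(1 − 0.3446) = 0.383

0.383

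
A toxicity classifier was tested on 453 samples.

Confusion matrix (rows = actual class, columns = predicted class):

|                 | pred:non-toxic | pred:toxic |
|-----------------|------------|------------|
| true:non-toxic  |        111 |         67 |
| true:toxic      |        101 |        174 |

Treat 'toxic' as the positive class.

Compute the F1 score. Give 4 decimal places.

0.6744

Precision = TP/(TP+FP) = 174/241 = 0.7220
Recall = TP/(TP+FN) = 174/275 = 0.6327
F1 = 2·TP/(2·TP+FP+FN) = 348/516 = 0.6744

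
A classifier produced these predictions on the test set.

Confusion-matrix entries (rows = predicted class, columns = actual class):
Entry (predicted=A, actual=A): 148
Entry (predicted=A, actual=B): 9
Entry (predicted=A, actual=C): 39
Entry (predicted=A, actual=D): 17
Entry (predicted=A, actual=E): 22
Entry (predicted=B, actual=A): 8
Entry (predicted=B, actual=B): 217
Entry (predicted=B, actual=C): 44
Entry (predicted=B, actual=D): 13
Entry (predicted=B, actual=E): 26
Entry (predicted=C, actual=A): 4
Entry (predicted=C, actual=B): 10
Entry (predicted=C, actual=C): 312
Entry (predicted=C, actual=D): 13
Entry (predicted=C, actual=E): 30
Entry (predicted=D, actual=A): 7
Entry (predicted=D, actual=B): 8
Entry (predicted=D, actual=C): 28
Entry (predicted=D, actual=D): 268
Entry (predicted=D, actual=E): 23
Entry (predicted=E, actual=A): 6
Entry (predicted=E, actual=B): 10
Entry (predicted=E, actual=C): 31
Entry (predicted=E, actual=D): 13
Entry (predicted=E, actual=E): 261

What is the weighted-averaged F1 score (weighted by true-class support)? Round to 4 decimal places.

Per-class F1 score (2·TP/(2·TP+FP+FN)):
  A: TP=148, FP=9+39+17+22=87, FN=8+4+7+6=25 → 296/408 = 0.72549
  B: TP=217, FP=8+44+13+26=91, FN=9+10+8+10=37 → 434/562 = 0.77224
  C: TP=312, FP=4+10+13+30=57, FN=39+44+28+31=142 → 624/823 = 0.75820
  D: TP=268, FP=7+8+28+23=66, FN=17+13+13+13=56 → 536/658 = 0.81459
  E: TP=261, FP=6+10+31+13=60, FN=22+26+30+23=101 → 522/683 = 0.76428
Weighted-F1 score = Σ (supportᵢ/N)·F1 scoreᵢ with N=1567: (173/1567)·0.72549 + (254/1567)·0.77224 + (454/1567)·0.75820 + (324/1567)·0.81459 + (362/1567)·0.76428 = 0.7699

0.7699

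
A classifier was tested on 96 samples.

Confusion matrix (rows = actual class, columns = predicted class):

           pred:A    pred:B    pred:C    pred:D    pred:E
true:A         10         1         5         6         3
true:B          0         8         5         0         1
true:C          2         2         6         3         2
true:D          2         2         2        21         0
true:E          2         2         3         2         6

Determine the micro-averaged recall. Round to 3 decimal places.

0.531

Micro-averaging pools counts across classes: ΣTP=51, ΣFP=45, ΣFN=45.
Micro-recall = TP/(TP+FN) on pooled counts = 0.531 (equals overall accuracy in single-label multiclass).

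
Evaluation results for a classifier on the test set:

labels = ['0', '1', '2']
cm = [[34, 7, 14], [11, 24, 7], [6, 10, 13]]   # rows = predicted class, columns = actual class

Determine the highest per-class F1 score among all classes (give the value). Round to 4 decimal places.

Per-class F1 score (2·TP/(2·TP+FP+FN)):
  0: TP=34, FP=7+14=21, FN=11+6=17 → 68/106 = 0.64151
  1: TP=24, FP=11+7=18, FN=7+10=17 → 48/83 = 0.57831
  2: TP=13, FP=6+10=16, FN=14+7=21 → 26/63 = 0.41270
Highest is class '0' with F1 score = 0.6415.

0.6415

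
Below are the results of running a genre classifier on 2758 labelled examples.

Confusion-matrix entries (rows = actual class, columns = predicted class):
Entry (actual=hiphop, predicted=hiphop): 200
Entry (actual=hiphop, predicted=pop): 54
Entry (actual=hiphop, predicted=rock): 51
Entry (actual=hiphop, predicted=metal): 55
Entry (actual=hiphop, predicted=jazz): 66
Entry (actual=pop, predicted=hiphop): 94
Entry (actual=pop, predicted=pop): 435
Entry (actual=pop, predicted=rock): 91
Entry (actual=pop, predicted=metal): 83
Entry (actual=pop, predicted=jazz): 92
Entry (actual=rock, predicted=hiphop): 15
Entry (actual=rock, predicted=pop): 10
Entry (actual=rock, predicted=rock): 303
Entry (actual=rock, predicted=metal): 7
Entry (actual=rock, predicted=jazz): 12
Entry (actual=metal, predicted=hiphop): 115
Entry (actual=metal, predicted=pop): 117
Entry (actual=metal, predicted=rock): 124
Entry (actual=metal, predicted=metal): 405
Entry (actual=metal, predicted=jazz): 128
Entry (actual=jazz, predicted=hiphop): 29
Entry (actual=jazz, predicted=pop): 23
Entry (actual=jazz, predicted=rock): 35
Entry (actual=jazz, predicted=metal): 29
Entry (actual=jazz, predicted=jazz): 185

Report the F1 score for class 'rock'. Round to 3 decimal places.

0.637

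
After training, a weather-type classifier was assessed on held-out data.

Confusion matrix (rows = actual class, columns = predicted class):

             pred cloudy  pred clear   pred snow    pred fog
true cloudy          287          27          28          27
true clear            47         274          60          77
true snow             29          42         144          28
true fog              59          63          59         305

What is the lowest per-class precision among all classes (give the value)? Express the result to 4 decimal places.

0.4948

Per-class precision (TP/(TP+FP)):
  cloudy: TP=287, FP=47+29+59=135 → 287/422 = 0.68009
  clear: TP=274, FP=27+42+63=132 → 274/406 = 0.67488
  snow: TP=144, FP=28+60+59=147 → 144/291 = 0.49485
  fog: TP=305, FP=27+77+28=132 → 305/437 = 0.69794
Lowest is class 'snow' with precision = 0.4948.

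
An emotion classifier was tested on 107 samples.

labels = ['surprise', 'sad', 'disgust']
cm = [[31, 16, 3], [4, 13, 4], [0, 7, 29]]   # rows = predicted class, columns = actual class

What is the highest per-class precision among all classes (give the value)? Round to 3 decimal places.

Per-class precision (TP/(TP+FP)):
  surprise: TP=31, FP=16+3=19 → 31/50 = 0.6200
  sad: TP=13, FP=4+4=8 → 13/21 = 0.6190
  disgust: TP=29, FP=0+7=7 → 29/36 = 0.8056
Highest is class 'disgust' with precision = 0.806.

0.806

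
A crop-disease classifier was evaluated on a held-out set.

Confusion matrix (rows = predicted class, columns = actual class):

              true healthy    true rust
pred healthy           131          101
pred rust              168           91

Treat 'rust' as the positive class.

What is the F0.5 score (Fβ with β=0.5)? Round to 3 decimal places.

0.371

Fβ = (1+β²)·TP / ((1+β²)·TP + β²·FN + FP), with β²=1/4
= 1.25·91 / (1.25·91 + 0.25·101 + 168) = 0.371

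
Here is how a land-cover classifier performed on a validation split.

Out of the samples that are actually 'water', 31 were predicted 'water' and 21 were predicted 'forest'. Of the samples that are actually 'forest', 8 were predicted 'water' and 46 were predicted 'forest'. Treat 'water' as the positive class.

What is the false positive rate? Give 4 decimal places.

0.1481

FPR = FP/(FP+TN) = 8/(8+46) = 0.1481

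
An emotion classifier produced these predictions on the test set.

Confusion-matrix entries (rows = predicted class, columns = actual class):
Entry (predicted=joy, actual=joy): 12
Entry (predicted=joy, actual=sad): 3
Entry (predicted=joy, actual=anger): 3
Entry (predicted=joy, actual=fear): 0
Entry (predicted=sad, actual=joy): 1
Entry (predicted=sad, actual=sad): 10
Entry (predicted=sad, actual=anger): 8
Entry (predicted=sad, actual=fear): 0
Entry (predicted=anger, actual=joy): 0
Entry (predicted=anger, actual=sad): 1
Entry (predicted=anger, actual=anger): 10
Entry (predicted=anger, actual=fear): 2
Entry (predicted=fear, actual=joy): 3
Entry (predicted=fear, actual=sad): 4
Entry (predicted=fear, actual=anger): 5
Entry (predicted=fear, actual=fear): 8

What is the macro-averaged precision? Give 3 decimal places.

0.591

Per-class precision (TP/(TP+FP)):
  joy: TP=12, FP=3+3+0=6 → 12/18 = 0.6667
  sad: TP=10, FP=1+8+0=9 → 10/19 = 0.5263
  anger: TP=10, FP=0+1+2=3 → 10/13 = 0.7692
  fear: TP=8, FP=3+4+5=12 → 8/20 = 0.4000
Macro-precision = mean = (0.6667 + 0.5263 + 0.7692 + 0.4000) / 4 = 0.591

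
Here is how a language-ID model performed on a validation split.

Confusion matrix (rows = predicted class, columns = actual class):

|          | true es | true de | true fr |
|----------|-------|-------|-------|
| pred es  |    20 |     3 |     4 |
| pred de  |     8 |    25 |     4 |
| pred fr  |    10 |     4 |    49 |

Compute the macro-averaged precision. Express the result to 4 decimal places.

0.7314

Per-class precision (TP/(TP+FP)):
  es: TP=20, FP=3+4=7 → 20/27 = 0.74074
  de: TP=25, FP=8+4=12 → 25/37 = 0.67568
  fr: TP=49, FP=10+4=14 → 49/63 = 0.77778
Macro-precision = mean = (0.74074 + 0.67568 + 0.77778) / 3 = 0.7314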